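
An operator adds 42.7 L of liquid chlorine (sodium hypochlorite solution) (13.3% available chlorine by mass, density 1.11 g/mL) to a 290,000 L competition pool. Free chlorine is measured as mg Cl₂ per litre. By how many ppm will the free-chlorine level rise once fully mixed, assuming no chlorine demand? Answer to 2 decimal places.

Mass of solution: 42.7 L × 1000 mL/L × 1.11 g/mL = 47,400 g.
Available chlorine delivered: 47,400 g × 0.133 = 6304 g as Cl₂.
Concentration rise: 6304 g / 290,000 L = 21.74 mg/L = 21.74 ppm.

21.74 ppm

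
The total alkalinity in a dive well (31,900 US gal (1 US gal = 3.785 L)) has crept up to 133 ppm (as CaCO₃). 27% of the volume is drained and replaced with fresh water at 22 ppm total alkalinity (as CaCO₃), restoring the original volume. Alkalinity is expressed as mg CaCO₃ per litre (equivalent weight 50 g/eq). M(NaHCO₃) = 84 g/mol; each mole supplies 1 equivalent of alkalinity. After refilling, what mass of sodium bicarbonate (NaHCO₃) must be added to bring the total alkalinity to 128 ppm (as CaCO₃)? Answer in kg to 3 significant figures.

5.07 kg

Volume: 31,900 US gal × 3.785 L/gal = 120,742 L.
After draining 27% and refilling: 133 × 0.73 + 22 × 0.27 = 103.03 ppm.
Deficit to target: 128 − 103.03 = 24.97 mg/L.
As CaCO₃: 24.97 mg/L × 120,742 L = 3015 g; ÷ 50 g/eq ÷ 1 = 60.3 mol NaHCO₃.
Mass: 60.3 × 84 = 5065 g.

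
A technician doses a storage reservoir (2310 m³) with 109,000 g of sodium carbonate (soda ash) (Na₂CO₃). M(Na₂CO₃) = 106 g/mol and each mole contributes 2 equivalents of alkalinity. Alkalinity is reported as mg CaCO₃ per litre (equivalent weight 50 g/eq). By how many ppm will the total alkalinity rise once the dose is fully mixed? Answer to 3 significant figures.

44.5 ppm

Volume: 2310 m³ = 2,310,000 L.
Moles of Na₂CO₃: 109,000 g ÷ 106 g/mol = 1028 mol → 2057 eq of alkalinity.
As CaCO₃: 2057 eq × 50 g/eq = 102,800 g.
Rise: 102,800 g / 2,310,000 L × 1000 = 44.52 mg/L.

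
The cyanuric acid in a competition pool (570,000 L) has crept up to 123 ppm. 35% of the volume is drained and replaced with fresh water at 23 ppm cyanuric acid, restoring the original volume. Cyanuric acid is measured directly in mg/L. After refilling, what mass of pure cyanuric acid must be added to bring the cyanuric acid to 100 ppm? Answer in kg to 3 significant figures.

After draining 35% and refilling: 123 × 0.65 + 23 × 0.35 = 88 ppm.
Deficit to target: 100 − 88 = 12 mg/L.
Mass: 12 mg/L × 570,000 L = 6840 g cyanuric acid.

6.84 kg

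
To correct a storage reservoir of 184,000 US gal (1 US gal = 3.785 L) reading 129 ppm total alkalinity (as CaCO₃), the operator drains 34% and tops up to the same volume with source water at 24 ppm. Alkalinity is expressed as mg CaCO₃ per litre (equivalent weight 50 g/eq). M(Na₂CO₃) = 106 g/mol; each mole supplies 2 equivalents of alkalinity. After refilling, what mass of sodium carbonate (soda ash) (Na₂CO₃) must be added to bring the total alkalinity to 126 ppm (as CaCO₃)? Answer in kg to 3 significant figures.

Volume: 184,000 US gal × 3.785 L/gal = 696,440 L.
After draining 34% and refilling: 129 × 0.66 + 24 × 0.34 = 93.3 ppm.
Deficit to target: 126 − 93.3 = 32.7 mg/L.
As CaCO₃: 32.7 mg/L × 696,440 L = 22,770 g; ÷ 50 g/eq ÷ 2 = 227.7 mol Na₂CO₃.
Mass: 227.7 × 106 = 24,140 g.

24.1 kg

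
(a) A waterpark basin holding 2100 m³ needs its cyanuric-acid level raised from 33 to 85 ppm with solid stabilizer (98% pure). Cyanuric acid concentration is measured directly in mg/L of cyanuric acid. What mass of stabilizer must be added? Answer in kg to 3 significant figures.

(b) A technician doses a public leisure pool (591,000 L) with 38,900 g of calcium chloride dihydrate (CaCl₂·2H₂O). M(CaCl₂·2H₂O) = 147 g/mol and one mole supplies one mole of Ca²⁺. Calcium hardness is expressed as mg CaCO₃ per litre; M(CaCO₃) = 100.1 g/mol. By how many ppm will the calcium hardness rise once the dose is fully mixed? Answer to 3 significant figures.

(a) 111 kg; (b) 44.8 ppm

(a) Volume: 2100 m³ = 2,100,000 L.
(a) CYA to add: (85 − 33) = 52 mg/L × 2,100,000 L = 109,200 g cyanuric acid.
(a) At 98% purity: 109,200 / 0.98 = 111,400 g product.

(b) Moles of Ca²⁺: 38,900 g ÷ 147 g/mol = 264.6 mol.
(b) As CaCO₃: 264.6 mol × 100.1 g/mol = 26,490 g.
(b) Rise: 26,490 g / 591,000 L × 1000 = 44.82 mg/L.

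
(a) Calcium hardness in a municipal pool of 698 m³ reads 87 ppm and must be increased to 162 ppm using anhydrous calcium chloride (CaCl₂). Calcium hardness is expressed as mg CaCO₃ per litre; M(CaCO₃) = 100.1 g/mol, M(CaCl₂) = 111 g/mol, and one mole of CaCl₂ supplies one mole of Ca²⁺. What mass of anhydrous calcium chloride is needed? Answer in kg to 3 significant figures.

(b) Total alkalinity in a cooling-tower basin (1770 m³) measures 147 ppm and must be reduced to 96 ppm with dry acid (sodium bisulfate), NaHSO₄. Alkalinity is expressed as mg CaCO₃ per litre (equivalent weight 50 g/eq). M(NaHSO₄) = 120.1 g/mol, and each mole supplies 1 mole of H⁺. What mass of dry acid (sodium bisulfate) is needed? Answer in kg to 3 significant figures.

(a) 58.1 kg; (b) 217 kg

(a) Volume: 698 m³ = 698,000 L.
(a) Hardness to add: (162 − 87) = 75 mg/L as CaCO₃ × 698,000 L = 52,350 g as CaCO₃.
(a) Moles of Ca²⁺ (1 mol Ca²⁺ ≡ 1 mol CaCO₃): 52,350 / 100.1 g/mol = 523 mol.
(a) Mass of CaCl₂: 523 × 111 = 58,050 g.

(b) Volume: 1770 m³ = 1,770,000 L.
(b) Alkalinity to neutralize: (147 − 96) = 51 mg/L as CaCO₃ × 1,770,000 L = 90,270 g as CaCO₃.
(b) Equivalents of H⁺ required: 90,270 ÷ 50 g/eq = 1805 eq = 1805 mol NaHSO₄.
(b) Mass of NaHSO₄: 1805 × 120.1 = 216,800 g.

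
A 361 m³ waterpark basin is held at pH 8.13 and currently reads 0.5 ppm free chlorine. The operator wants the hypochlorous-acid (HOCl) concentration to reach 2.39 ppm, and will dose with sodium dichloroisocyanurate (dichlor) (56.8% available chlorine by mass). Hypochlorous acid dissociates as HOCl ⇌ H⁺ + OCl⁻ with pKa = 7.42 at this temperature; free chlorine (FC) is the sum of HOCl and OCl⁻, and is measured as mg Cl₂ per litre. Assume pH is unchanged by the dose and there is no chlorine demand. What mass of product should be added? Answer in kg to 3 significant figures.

8.99 kg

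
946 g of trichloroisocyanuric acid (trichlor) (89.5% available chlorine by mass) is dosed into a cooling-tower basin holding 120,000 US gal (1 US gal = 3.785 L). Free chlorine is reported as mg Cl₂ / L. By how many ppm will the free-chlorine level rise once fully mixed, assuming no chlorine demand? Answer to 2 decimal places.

Volume: 120,000 US gal × 3.785 L/gal = 454,200 L.
Available chlorine delivered: 946 g × 0.895 = 846.7 g as Cl₂.
Concentration rise: 846.7 g / 454,200 L = 1.864 mg/L = 1.86 ppm.

1.86 ppm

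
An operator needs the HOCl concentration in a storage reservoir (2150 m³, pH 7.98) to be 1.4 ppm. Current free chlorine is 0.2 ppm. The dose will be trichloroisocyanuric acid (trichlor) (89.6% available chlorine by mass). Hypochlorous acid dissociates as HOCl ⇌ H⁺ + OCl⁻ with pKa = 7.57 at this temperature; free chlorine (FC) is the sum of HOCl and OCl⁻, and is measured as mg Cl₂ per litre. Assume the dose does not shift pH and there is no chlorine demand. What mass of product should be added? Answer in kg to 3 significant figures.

11.5 kg

Volume: 2150 m³ = 2,150,000 L.
[OCl⁻]/[HOCl] = 10^(pH − pKa) = 10^(7.98 − 7.57) = 2.57; fraction as HOCl = 1/(1 + 2.57) = 0.2801.
Free chlorine required for 1.4 ppm HOCl: 1.4 / 0.2801 = 4.999 ppm.
FC to add: 4.999 − 0.2 = 4.799 mg/L as Cl₂.
Cl₂ equivalent: 4.799 mg/L × 2,150,000 L = 10,320 g.
Product at 89.6% available Cl: 10,320 / 0.896 = 11,510 g.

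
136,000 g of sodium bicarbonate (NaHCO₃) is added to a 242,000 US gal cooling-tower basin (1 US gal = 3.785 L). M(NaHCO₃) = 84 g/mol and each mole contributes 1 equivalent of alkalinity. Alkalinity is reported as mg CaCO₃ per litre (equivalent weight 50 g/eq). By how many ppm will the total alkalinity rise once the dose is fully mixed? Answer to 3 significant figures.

Volume: 242,000 US gal × 3.785 L/gal = 915,970 L.
Moles of NaHCO₃: 136,000 g ÷ 84 g/mol = 1619 mol → 1619 eq of alkalinity.
As CaCO₃: 1619 eq × 50 g/eq = 80,950 g.
Rise: 80,950 g / 915,970 L × 1000 = 88.38 mg/L.

88.4 ppm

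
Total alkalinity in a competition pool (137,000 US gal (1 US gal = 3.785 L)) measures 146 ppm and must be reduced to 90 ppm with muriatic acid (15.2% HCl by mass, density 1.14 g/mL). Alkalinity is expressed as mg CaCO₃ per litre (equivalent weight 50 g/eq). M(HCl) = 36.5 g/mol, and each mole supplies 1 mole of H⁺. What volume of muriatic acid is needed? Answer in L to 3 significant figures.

Volume: 137,000 US gal × 3.785 L/gal = 518,545 L.
Alkalinity to neutralize: (146 − 90) = 56 mg/L as CaCO₃ × 518,545 L = 29,040 g as CaCO₃.
Equivalents of H⁺ required: 29,040 ÷ 50 g/eq = 580.8 eq = 580.8 mol HCl.
Mass of HCl: 580.8 × 36.5 = 21,200 g.
Mass of 15.2% solution: 21,200 / 0.152 = 139,500 g.
Volume: 139,500 g ÷ 1.14 g/mL = 122,300 mL.

122 L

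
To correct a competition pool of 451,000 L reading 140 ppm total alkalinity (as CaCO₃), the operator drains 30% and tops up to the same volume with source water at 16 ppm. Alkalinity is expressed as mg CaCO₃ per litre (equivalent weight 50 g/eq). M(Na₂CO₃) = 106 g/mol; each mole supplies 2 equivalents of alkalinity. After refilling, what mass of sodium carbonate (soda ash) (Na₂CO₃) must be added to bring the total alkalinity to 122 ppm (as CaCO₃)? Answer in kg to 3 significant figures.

9.18 kg

After draining 30% and refilling: 140 × 0.70 + 16 × 0.30 = 102.8 ppm.
Deficit to target: 122 − 102.8 = 19.2 mg/L.
As CaCO₃: 19.2 mg/L × 451,000 L = 8659 g; ÷ 50 g/eq ÷ 2 = 86.59 mol Na₂CO₃.
Mass: 86.59 × 106 = 9179 g.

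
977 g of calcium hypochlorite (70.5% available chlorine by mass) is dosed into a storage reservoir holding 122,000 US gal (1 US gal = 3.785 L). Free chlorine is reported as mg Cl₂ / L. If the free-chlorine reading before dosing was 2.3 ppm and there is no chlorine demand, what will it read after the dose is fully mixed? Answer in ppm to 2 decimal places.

Volume: 122,000 US gal × 3.785 L/gal = 461,770 L.
Available chlorine delivered: 977 g × 0.705 = 688.8 g as Cl₂.
Concentration rise: 688.8 g / 461,770 L = 1.492 mg/L = 1.49 ppm.
Final FC: 2.3 + 1.49 = 3.79 ppm.

3.79 ppm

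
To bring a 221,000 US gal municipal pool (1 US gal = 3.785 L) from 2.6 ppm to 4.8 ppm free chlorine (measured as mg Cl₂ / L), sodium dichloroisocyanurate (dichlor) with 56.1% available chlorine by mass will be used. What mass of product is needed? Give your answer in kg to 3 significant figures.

3.28 kg

Volume: 221,000 US gal × 3.785 L/gal = 836,485 L.
Chlorine deficit: 4.8 − 2.6 = 2.2 ppm = 2.2 mg/L as Cl₂.
Cl₂ equivalent needed: 2.2 mg/L × 836,485 L = 1,840,000 mg = 1840 g.
Product at 56.1% available chlorine: 1840 / 0.561 = 3280 g.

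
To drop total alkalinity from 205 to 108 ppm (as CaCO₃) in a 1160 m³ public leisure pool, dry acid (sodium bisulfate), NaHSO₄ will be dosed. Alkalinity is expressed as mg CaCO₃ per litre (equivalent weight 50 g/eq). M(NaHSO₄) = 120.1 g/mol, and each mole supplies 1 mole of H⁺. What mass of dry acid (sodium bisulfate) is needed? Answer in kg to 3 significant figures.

270 kg

Volume: 1160 m³ = 1,160,000 L.
Alkalinity to neutralize: (205 − 108) = 97 mg/L as CaCO₃ × 1,160,000 L = 112,500 g as CaCO₃.
Equivalents of H⁺ required: 112,500 ÷ 50 g/eq = 2250 eq = 2250 mol NaHSO₄.
Mass of NaHSO₄: 2250 × 120.1 = 270,300 g.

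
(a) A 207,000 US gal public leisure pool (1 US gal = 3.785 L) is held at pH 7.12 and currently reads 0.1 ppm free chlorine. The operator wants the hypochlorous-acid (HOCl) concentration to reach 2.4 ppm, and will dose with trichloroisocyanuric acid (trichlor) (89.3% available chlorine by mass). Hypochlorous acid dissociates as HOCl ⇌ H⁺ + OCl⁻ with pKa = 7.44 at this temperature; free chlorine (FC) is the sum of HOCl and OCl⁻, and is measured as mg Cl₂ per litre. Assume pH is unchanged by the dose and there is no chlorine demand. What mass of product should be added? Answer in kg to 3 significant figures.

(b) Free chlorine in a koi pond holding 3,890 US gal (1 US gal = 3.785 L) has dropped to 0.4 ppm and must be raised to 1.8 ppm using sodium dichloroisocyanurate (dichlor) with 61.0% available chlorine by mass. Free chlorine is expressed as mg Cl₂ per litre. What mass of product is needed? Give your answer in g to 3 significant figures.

(a) Volume: 207,000 US gal × 3.785 L/gal = 783,495 L.
(a) [OCl⁻]/[HOCl] = 10^(pH − pKa) = 10^(7.12 − 7.44) = 0.4786; fraction as HOCl = 1/(1 + 0.4786) = 0.6763.
(a) Free chlorine required for 2.4 ppm HOCl: 2.4 / 0.6763 = 3.549 ppm.
(a) FC to add: 3.549 − 0.1 = 3.449 mg/L as Cl₂.
(a) Cl₂ equivalent: 3.449 mg/L × 783,495 L = 2702 g.
(a) Product at 89.3% available Cl: 2702 / 0.893 = 3026 g.

(b) Volume: 3,890 US gal × 3.785 L/gal = 14,724 L.
(b) Chlorine deficit: 1.8 − 0.4 = 1.4 ppm = 1.4 mg/L as Cl₂.
(b) Cl₂ equivalent needed: 1.4 mg/L × 14,724 L = 20,610 mg = 20.61 g.
(b) Product at 61.0% available chlorine: 20.61 / 0.61 = 33.79 g.

(a) 3.03 kg; (b) 33.8 g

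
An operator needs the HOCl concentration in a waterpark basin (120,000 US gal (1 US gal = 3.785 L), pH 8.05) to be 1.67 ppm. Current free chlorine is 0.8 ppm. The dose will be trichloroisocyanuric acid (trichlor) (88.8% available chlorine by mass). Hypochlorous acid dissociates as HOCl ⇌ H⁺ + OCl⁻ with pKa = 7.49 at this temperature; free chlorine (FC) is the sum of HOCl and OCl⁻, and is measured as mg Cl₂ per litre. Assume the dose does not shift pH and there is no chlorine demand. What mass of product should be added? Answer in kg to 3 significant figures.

3.55 kg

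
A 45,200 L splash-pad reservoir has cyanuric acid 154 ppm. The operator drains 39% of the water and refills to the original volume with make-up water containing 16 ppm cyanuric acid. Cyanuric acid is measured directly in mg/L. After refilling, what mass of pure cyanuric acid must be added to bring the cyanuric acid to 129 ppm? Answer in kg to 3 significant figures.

1.30 kg

After draining 39% and refilling: 154 × 0.61 + 16 × 0.39 = 100.18 ppm.
Deficit to target: 129 − 100.18 = 28.82 mg/L.
Mass: 28.82 mg/L × 45,200 L = 1303 g cyanuric acid.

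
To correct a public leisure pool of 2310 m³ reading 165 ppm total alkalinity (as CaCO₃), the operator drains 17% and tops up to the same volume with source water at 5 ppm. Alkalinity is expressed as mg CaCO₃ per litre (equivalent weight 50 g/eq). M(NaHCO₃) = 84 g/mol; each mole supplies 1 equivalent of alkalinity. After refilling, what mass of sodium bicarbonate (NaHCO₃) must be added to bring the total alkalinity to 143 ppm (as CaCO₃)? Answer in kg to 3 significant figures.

Volume: 2310 m³ = 2,310,000 L.
After draining 17% and refilling: 165 × 0.83 + 5 × 0.17 = 137.8 ppm.
Deficit to target: 143 − 137.8 = 5.2 mg/L.
As CaCO₃: 5.2 mg/L × 2,310,000 L = 12,010 g; ÷ 50 g/eq ÷ 1 = 240.2 mol NaHCO₃.
Mass: 240.2 × 84 = 20,180 g.

20.2 kg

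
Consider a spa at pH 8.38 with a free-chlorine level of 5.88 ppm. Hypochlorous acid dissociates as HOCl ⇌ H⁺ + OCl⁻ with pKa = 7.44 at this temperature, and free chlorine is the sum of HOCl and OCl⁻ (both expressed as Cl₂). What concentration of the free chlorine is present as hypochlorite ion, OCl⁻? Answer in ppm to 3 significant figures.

5.27 ppm

[OCl⁻]/[HOCl] = 10^(pH − pKa) = 10^(8.38 − 7.44) = 10^0.94 = 8.71.
Fraction as HOCl = 1 / (1 + 8.71) = 0.103.
OCl⁻ = (1 − 0.103) × 5.88 ppm = 5.274 ppm.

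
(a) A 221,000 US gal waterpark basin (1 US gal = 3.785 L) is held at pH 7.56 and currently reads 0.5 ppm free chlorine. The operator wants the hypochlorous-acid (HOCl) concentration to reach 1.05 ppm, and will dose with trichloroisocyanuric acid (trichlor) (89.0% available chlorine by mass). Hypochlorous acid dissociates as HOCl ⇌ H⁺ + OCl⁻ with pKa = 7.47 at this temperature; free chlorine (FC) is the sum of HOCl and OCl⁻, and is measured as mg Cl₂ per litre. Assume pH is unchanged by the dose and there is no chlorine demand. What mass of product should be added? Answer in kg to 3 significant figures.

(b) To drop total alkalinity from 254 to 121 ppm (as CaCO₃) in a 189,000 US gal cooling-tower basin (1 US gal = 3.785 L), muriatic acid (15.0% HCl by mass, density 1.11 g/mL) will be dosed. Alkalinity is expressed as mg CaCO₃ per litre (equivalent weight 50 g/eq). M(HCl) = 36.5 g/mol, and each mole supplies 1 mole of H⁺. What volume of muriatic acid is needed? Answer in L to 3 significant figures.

(a) Volume: 221,000 US gal × 3.785 L/gal = 836,485 L.
(a) [OCl⁻]/[HOCl] = 10^(pH − pKa) = 10^(7.56 − 7.47) = 1.23; fraction as HOCl = 1/(1 + 1.23) = 0.4484.
(a) Free chlorine required for 1.05 ppm HOCl: 1.05 / 0.4484 = 2.342 ppm.
(a) FC to add: 2.342 − 0.5 = 1.842 mg/L as Cl₂.
(a) Cl₂ equivalent: 1.842 mg/L × 836,485 L = 1541 g.
(a) Product at 89.0% available Cl: 1541 / 0.89 = 1731 g.

(b) Volume: 189,000 US gal × 3.785 L/gal = 715,365 L.
(b) Alkalinity to neutralize: (254 − 121) = 133 mg/L as CaCO₃ × 715,365 L = 95,140 g as CaCO₃.
(b) Equivalents of H⁺ required: 95,140 ÷ 50 g/eq = 1903 eq = 1903 mol HCl.
(b) Mass of HCl: 1903 × 36.5 = 69,450 g.
(b) Mass of 15.0% solution: 69,450 / 0.15 = 463,000 g.
(b) Volume: 463,000 g ÷ 1.11 g/mL = 417,100 mL.

(a) 1.73 kg; (b) 417 L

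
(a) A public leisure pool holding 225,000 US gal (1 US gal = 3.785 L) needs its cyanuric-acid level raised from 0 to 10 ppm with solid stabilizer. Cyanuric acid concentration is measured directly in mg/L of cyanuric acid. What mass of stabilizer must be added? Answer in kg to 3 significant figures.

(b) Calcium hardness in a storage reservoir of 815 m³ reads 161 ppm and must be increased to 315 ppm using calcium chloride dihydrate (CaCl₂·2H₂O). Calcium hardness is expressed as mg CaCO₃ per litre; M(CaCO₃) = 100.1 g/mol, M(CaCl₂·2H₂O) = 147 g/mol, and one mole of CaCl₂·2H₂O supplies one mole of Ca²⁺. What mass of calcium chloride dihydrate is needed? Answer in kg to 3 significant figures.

(a) Volume: 225,000 US gal × 3.785 L/gal = 851,625 L.
(a) CYA to add: (10 − 0) = 10 mg/L × 851,625 L = 8516 g cyanuric acid.

(b) Volume: 815 m³ = 815,000 L.
(b) Hardness to add: (315 − 161) = 154 mg/L as CaCO₃ × 815,000 L = 125,500 g as CaCO₃.
(b) Moles of Ca²⁺ (1 mol Ca²⁺ ≡ 1 mol CaCO₃): 125,500 / 100.1 g/mol = 1254 mol.
(b) Mass of CaCl₂·2H₂O: 1254 × 147 = 184,300 g.

(a) 8.52 kg; (b) 184 kg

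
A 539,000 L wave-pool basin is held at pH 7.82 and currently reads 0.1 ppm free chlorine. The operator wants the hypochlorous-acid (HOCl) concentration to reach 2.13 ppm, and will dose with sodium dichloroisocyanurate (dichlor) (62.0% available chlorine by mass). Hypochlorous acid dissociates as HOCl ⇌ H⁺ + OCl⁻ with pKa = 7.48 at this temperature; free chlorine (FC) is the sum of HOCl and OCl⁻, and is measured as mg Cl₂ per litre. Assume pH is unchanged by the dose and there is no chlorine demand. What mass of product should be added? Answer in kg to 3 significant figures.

[OCl⁻]/[HOCl] = 10^(pH − pKa) = 10^(7.82 − 7.48) = 2.188; fraction as HOCl = 1/(1 + 2.188) = 0.3137.
Free chlorine required for 2.13 ppm HOCl: 2.13 / 0.3137 = 6.79 ppm.
FC to add: 6.79 − 0.1 = 6.69 mg/L as Cl₂.
Cl₂ equivalent: 6.69 mg/L × 539,000 L = 3606 g.
Product at 62.0% available Cl: 3606 / 0.62 = 5816 g.

5.82 kg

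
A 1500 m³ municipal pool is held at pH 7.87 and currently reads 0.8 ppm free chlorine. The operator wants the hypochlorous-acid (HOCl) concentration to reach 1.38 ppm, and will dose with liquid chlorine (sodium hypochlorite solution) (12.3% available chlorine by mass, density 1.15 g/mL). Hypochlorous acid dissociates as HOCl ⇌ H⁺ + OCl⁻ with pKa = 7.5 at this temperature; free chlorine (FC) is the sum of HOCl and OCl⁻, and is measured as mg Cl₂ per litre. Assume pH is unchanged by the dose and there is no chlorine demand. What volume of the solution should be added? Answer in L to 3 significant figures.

40.5 L

Volume: 1500 m³ = 1,500,000 L.
[OCl⁻]/[HOCl] = 10^(pH − pKa) = 10^(7.87 − 7.5) = 2.344; fraction as HOCl = 1/(1 + 2.344) = 0.299.
Free chlorine required for 1.38 ppm HOCl: 1.38 / 0.299 = 4.615 ppm.
FC to add: 4.615 − 0.8 = 3.815 mg/L as Cl₂.
Cl₂ equivalent: 3.815 mg/L × 1,500,000 L = 5723 g.
Product at 12.3% available Cl: 5723 / 0.123 = 46,520 g.
Volume: 46,520 g ÷ 1.15 g/mL = 40,460 mL.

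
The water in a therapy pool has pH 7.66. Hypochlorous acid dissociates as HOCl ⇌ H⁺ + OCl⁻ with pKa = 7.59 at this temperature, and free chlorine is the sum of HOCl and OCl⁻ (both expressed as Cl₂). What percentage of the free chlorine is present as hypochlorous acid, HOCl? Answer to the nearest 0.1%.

46.0%

[OCl⁻]/[HOCl] = 10^(pH − pKa) = 10^(7.66 − 7.59) = 10^0.07 = 1.175.
Fraction as HOCl = 1 / (1 + 1.175) = 0.4598.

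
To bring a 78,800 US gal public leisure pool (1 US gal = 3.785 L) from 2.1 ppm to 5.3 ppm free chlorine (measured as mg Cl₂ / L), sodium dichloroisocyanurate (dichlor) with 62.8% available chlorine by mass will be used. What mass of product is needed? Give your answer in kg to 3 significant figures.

1.52 kg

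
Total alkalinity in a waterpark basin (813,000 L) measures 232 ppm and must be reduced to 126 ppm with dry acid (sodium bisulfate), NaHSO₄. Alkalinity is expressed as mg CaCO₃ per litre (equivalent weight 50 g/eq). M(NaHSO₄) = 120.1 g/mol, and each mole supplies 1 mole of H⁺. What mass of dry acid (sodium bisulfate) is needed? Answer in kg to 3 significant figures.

207 kg

Alkalinity to neutralize: (232 − 126) = 106 mg/L as CaCO₃ × 813,000 L = 86,180 g as CaCO₃.
Equivalents of H⁺ required: 86,180 ÷ 50 g/eq = 1724 eq = 1724 mol NaHSO₄.
Mass of NaHSO₄: 1724 × 120.1 = 207,000 g.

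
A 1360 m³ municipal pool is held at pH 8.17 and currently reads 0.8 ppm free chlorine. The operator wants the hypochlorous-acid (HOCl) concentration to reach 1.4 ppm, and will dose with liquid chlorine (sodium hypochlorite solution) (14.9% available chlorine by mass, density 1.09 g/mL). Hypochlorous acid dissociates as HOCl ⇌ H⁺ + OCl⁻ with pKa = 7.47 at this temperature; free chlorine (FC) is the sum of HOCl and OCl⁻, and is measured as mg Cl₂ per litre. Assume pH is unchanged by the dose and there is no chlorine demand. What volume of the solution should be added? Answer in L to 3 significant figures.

63.8 L

Volume: 1360 m³ = 1,360,000 L.
[OCl⁻]/[HOCl] = 10^(pH − pKa) = 10^(8.17 − 7.47) = 5.012; fraction as HOCl = 1/(1 + 5.012) = 0.1663.
Free chlorine required for 1.4 ppm HOCl: 1.4 / 0.1663 = 8.417 ppm.
FC to add: 8.417 − 0.8 = 7.617 mg/L as Cl₂.
Cl₂ equivalent: 7.617 mg/L × 1,360,000 L = 10,360 g.
Product at 14.9% available Cl: 10,360 / 0.149 = 69,520 g.
Volume: 69,520 g ÷ 1.09 g/mL = 63,780 mL.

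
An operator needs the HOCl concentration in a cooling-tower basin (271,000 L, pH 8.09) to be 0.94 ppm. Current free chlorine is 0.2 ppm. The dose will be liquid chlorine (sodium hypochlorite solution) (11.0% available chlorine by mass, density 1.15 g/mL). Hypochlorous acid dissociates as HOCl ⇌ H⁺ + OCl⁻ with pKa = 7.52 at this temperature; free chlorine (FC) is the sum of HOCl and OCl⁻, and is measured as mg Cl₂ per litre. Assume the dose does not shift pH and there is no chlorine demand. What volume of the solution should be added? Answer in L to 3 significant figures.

9.07 L

[OCl⁻]/[HOCl] = 10^(pH − pKa) = 10^(8.09 − 7.52) = 3.715; fraction as HOCl = 1/(1 + 3.715) = 0.2121.
Free chlorine required for 0.94 ppm HOCl: 0.94 / 0.2121 = 4.432 ppm.
FC to add: 4.432 − 0.2 = 4.232 mg/L as Cl₂.
Cl₂ equivalent: 4.232 mg/L × 271,000 L = 1147 g.
Product at 11.0% available Cl: 1147 / 0.11 = 10,430 g.
Volume: 10,430 g ÷ 1.15 g/mL = 9067 mL.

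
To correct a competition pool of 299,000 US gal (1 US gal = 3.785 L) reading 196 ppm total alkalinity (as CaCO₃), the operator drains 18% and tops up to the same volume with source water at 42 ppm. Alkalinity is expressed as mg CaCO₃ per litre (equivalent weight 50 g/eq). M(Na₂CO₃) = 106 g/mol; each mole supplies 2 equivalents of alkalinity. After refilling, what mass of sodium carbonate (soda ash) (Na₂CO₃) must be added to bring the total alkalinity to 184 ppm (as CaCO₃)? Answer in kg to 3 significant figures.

18.9 kg

Volume: 299,000 US gal × 3.785 L/gal = 1,131,715 L.
After draining 18% and refilling: 196 × 0.82 + 42 × 0.18 = 168.28 ppm.
Deficit to target: 184 − 168.28 = 15.72 mg/L.
As CaCO₃: 15.72 mg/L × 1,131,715 L = 17,790 g; ÷ 50 g/eq ÷ 2 = 177.9 mol Na₂CO₃.
Mass: 177.9 × 106 = 18,860 g.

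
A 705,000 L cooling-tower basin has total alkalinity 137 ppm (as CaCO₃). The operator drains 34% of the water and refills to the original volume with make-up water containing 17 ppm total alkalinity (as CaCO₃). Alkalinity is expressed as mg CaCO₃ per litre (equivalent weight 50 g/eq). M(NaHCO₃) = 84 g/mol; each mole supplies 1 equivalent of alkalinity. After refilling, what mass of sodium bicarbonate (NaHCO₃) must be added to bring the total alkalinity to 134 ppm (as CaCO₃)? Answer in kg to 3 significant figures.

44.8 kg

After draining 34% and refilling: 137 × 0.66 + 17 × 0.34 = 96.2 ppm.
Deficit to target: 134 − 96.2 = 37.8 mg/L.
As CaCO₃: 37.8 mg/L × 705,000 L = 26,650 g; ÷ 50 g/eq ÷ 1 = 533 mol NaHCO₃.
Mass: 533 × 84 = 44,770 g.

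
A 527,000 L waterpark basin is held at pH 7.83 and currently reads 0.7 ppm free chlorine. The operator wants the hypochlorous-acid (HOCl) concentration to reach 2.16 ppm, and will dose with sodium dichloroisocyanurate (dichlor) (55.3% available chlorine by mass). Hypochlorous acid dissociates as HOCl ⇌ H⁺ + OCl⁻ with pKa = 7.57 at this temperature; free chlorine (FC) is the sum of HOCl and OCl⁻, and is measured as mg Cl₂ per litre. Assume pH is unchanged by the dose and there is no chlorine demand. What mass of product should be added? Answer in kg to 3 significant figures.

[OCl⁻]/[HOCl] = 10^(pH − pKa) = 10^(7.83 − 7.57) = 1.82; fraction as HOCl = 1/(1 + 1.82) = 0.3546.
Free chlorine required for 2.16 ppm HOCl: 2.16 / 0.3546 = 6.091 ppm.
FC to add: 6.091 − 0.7 = 5.391 mg/L as Cl₂.
Cl₂ equivalent: 5.391 mg/L × 527,000 L = 2841 g.
Product at 55.3% available Cl: 2841 / 0.553 = 5137 g.

5.14 kg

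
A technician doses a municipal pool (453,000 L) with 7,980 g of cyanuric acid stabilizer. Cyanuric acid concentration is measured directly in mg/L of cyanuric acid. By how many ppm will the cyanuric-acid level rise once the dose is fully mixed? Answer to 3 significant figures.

17.6 ppm

Rise: 7,980 g / 453,000 L × 1000 = 17.62 mg/L.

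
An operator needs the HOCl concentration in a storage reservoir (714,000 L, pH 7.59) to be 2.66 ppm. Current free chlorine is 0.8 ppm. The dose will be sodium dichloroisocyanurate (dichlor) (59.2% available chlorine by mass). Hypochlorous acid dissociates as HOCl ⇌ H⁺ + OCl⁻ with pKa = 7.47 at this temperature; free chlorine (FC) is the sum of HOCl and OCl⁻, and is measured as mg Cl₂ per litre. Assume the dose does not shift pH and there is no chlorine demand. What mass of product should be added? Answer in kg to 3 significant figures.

[OCl⁻]/[HOCl] = 10^(pH − pKa) = 10^(7.59 − 7.47) = 1.318; fraction as HOCl = 1/(1 + 1.318) = 0.4314.
Free chlorine required for 2.66 ppm HOCl: 2.66 / 0.4314 = 6.167 ppm.
FC to add: 6.167 − 0.8 = 5.367 mg/L as Cl₂.
Cl₂ equivalent: 5.367 mg/L × 714,000 L = 3832 g.
Product at 59.2% available Cl: 3832 / 0.592 = 6473 g.

6.47 kg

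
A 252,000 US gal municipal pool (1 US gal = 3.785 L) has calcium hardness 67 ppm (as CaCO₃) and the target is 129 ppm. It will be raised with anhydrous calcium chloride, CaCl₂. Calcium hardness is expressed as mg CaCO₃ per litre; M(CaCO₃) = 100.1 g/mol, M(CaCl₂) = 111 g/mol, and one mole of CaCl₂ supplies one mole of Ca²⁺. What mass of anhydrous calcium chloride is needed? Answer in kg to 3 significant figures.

65.6 kg

Volume: 252,000 US gal × 3.785 L/gal = 953,820 L.
Hardness to add: (129 − 67) = 62 mg/L as CaCO₃ × 953,820 L = 59,140 g as CaCO₃.
Moles of Ca²⁺ (1 mol Ca²⁺ ≡ 1 mol CaCO₃): 59,140 / 100.1 g/mol = 590.8 mol.
Mass of CaCl₂: 590.8 × 111 = 65,580 g.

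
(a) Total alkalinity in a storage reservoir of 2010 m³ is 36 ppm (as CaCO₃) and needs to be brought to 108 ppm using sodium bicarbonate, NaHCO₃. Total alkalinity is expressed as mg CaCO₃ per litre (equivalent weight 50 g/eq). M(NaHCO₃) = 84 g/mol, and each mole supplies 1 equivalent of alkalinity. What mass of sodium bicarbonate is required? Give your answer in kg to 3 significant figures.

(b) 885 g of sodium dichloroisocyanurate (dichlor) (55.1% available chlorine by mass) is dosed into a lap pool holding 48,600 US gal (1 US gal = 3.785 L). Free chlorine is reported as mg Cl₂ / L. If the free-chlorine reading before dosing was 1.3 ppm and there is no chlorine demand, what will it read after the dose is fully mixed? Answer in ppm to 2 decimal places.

(a) Volume: 2010 m³ = 2,010,000 L.
(a) Alkalinity to add: (108 − 36) = 72 mg/L as CaCO₃ × 2,010,000 L = 144,700 g as CaCO₃.
(a) Equivalents: 144,700 g ÷ 50 g/eq = 2894 eq.
(a) NaHCO₃ supplies 1 eq per mole → 2894 mol.
(a) Mass: 2894 mol × 84 g/mol = 243,100 g.

(b) Volume: 48,600 US gal × 3.785 L/gal = 183,951 L.
(b) Available chlorine delivered: 885 g × 0.551 = 487.6 g as Cl₂.
(b) Concentration rise: 487.6 g / 183,951 L = 2.651 mg/L = 2.65 ppm.
(b) Final FC: 1.3 + 2.65 = 3.95 ppm.

(a) 243 kg; (b) 3.95 ppm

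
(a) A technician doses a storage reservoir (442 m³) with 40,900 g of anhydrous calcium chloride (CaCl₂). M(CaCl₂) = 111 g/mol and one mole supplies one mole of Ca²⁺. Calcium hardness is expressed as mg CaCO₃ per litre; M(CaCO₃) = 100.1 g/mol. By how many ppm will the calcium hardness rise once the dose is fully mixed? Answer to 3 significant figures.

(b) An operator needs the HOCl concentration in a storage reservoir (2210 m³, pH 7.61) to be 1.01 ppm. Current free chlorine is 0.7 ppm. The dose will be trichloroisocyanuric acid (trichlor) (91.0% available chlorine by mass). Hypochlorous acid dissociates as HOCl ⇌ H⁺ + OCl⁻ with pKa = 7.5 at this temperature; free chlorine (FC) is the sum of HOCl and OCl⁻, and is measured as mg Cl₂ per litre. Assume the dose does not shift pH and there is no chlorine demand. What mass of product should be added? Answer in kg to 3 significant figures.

(a) Volume: 442 m³ = 442,000 L.
(a) Moles of Ca²⁺: 40,900 g ÷ 111 g/mol = 368.5 mol.
(a) As CaCO₃: 368.5 mol × 100.1 g/mol = 36,880 g.
(a) Rise: 36,880 g / 442,000 L × 1000 = 83.45 mg/L.

(b) Volume: 2210 m³ = 2,210,000 L.
(b) [OCl⁻]/[HOCl] = 10^(pH − pKa) = 10^(7.61 − 7.5) = 1.288; fraction as HOCl = 1/(1 + 1.288) = 0.437.
(b) Free chlorine required for 1.01 ppm HOCl: 1.01 / 0.437 = 2.311 ppm.
(b) FC to add: 2.311 − 0.7 = 1.611 mg/L as Cl₂.
(b) Cl₂ equivalent: 1.611 mg/L × 2,210,000 L = 3561 g.
(b) Product at 91.0% available Cl: 3561 / 0.91 = 3913 g.

(a) 83.4 ppm; (b) 3.91 kg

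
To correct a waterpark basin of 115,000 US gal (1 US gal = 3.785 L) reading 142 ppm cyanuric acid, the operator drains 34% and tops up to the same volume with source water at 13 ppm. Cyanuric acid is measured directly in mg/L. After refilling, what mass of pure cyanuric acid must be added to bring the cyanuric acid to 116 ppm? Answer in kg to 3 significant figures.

7.77 kg

Volume: 115,000 US gal × 3.785 L/gal = 435,275 L.
After draining 34% and refilling: 142 × 0.66 + 13 × 0.34 = 98.14 ppm.
Deficit to target: 116 − 98.14 = 17.86 mg/L.
Mass: 17.86 mg/L × 435,275 L = 7774 g cyanuric acid.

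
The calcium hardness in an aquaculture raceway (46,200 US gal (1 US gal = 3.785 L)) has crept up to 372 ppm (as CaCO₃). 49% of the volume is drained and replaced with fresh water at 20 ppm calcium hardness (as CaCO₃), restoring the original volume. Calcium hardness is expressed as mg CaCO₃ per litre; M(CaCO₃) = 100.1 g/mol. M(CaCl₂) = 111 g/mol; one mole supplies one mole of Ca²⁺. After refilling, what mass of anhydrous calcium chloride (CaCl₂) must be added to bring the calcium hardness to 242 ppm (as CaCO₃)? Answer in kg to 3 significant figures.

8.24 kg

Volume: 46,200 US gal × 3.785 L/gal = 174,867 L.
After draining 49% and refilling: 372 × 0.51 + 20 × 0.49 = 199.52 ppm.
Deficit to target: 242 − 199.52 = 42.48 mg/L.
As CaCO₃: 42.48 mg/L × 174,867 L = 7428 g; ÷ 100.1 = 74.21 mol Ca²⁺.
Mass: 74.21 × 111 = 8237 g.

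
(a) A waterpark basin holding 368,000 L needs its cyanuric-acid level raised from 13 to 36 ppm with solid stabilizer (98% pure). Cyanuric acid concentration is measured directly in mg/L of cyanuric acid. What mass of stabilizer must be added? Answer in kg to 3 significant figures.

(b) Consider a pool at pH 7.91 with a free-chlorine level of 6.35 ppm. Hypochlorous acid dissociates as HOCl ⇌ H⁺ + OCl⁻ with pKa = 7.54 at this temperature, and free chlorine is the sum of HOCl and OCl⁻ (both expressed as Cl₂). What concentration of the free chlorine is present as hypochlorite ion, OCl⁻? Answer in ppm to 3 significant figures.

(a) 8.64 kg; (b) 4.45 ppm

(a) CYA to add: (36 − 13) = 23 mg/L × 368,000 L = 8464 g cyanuric acid.
(a) At 98% purity: 8464 / 0.98 = 8637 g product.

(b) [OCl⁻]/[HOCl] = 10^(pH − pKa) = 10^(7.91 − 7.54) = 10^0.37 = 2.344.
(b) Fraction as HOCl = 1 / (1 + 2.344) = 0.299.
(b) OCl⁻ = (1 − 0.299) × 6.35 ppm = 4.451 ppm.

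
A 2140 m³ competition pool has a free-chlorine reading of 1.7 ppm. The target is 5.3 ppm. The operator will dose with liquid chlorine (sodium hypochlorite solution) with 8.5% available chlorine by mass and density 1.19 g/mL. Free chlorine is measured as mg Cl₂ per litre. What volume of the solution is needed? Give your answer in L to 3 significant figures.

76.2 L

Volume: 2140 m³ = 2,140,000 L.
Chlorine deficit: 5.3 − 1.7 = 3.6 ppm = 3.6 mg/L as Cl₂.
Cl₂ equivalent needed: 3.6 mg/L × 2,140,000 L = 7,704,000 mg = 7704 g.
Product at 8.5% available chlorine: 7704 / 0.085 = 90,640 g.
Volume at density 1.19 g/mL: 90,640 g ÷ 1.19 g/mL = 76,160 mL.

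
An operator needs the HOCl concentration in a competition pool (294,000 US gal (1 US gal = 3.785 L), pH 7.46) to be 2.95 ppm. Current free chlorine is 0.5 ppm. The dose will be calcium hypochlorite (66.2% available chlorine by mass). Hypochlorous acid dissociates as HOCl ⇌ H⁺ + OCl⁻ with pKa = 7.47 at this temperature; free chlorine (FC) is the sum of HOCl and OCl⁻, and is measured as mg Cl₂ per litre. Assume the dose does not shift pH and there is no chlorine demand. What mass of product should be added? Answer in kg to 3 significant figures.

8.96 kg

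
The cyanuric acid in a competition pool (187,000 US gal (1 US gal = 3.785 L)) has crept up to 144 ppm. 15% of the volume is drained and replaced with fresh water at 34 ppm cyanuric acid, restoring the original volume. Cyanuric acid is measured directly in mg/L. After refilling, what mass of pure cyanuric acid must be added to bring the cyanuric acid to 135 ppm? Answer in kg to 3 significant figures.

5.31 kg

Volume: 187,000 US gal × 3.785 L/gal = 707,795 L.
After draining 15% and refilling: 144 × 0.85 + 34 × 0.15 = 127.5 ppm.
Deficit to target: 135 − 127.5 = 7.5 mg/L.
Mass: 7.5 mg/L × 707,795 L = 5308 g cyanuric acid.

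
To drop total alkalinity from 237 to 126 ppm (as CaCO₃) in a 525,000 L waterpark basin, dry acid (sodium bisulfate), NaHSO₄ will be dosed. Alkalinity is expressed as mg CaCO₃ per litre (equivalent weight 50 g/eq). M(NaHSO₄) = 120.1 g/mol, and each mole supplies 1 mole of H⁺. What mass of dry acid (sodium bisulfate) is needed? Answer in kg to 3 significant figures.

Alkalinity to neutralize: (237 − 126) = 111 mg/L as CaCO₃ × 525,000 L = 58,280 g as CaCO₃.
Equivalents of H⁺ required: 58,280 ÷ 50 g/eq = 1166 eq = 1166 mol NaHSO₄.
Mass of NaHSO₄: 1166 × 120.1 = 140,000 g.

140 kg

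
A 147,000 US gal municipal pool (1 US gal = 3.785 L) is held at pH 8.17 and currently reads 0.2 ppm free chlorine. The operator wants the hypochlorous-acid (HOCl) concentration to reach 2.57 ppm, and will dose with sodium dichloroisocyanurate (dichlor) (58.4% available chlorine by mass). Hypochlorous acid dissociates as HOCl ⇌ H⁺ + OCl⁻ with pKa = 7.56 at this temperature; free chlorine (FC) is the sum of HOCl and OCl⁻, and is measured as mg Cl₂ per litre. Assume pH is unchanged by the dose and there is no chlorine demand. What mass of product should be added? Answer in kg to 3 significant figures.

12.2 kg

Volume: 147,000 US gal × 3.785 L/gal = 556,395 L.
[OCl⁻]/[HOCl] = 10^(pH − pKa) = 10^(8.17 − 7.56) = 4.074; fraction as HOCl = 1/(1 + 4.074) = 0.1971.
Free chlorine required for 2.57 ppm HOCl: 2.57 / 0.1971 = 13.04 ppm.
FC to add: 13.04 − 0.2 = 12.84 mg/L as Cl₂.
Cl₂ equivalent: 12.84 mg/L × 556,395 L = 7144 g.
Product at 58.4% available Cl: 7144 / 0.584 = 12,230 g.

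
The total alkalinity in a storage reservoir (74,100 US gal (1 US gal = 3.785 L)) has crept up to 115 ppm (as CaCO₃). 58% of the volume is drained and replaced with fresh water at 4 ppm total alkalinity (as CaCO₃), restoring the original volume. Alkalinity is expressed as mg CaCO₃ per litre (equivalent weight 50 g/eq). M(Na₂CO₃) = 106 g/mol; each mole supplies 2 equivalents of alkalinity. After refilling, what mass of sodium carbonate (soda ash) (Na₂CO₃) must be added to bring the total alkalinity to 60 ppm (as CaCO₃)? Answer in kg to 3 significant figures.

2.79 kg

Volume: 74,100 US gal × 3.785 L/gal = 280,468 L.
After draining 58% and refilling: 115 × 0.42 + 4 × 0.58 = 50.62 ppm.
Deficit to target: 60 − 50.62 = 9.38 mg/L.
As CaCO₃: 9.38 mg/L × 280,468 L = 2631 g; ÷ 50 g/eq ÷ 2 = 26.31 mol Na₂CO₃.
Mass: 26.31 × 106 = 2789 g.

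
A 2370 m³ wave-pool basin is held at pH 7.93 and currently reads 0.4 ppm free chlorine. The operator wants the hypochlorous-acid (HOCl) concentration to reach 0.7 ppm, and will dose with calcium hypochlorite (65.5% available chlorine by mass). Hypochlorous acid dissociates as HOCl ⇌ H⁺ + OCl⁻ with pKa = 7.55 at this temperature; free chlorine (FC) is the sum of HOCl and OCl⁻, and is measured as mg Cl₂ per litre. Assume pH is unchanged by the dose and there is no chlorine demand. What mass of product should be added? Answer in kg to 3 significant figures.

7.16 kg

Volume: 2370 m³ = 2,370,000 L.
[OCl⁻]/[HOCl] = 10^(pH − pKa) = 10^(7.93 − 7.55) = 2.399; fraction as HOCl = 1/(1 + 2.399) = 0.2942.
Free chlorine required for 0.7 ppm HOCl: 0.7 / 0.2942 = 2.379 ppm.
FC to add: 2.379 − 0.4 = 1.979 mg/L as Cl₂.
Cl₂ equivalent: 1.979 mg/L × 2,370,000 L = 4691 g.
Product at 65.5% available Cl: 4691 / 0.655 = 7161 g.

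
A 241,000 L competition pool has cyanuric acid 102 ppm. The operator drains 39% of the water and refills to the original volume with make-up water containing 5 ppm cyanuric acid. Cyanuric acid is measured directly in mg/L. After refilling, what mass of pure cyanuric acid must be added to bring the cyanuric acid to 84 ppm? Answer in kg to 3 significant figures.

4.78 kg

After draining 39% and refilling: 102 × 0.61 + 5 × 0.39 = 64.17 ppm.
Deficit to target: 84 − 64.17 = 19.83 mg/L.
Mass: 19.83 mg/L × 241,000 L = 4779 g cyanuric acid.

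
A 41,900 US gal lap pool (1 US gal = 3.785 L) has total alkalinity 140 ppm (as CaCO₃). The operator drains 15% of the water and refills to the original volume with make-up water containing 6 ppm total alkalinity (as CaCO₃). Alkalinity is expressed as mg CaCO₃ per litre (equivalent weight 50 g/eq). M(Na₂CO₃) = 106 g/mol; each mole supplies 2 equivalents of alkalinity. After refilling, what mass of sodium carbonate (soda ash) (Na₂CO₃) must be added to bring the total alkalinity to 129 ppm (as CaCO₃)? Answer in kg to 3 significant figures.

1.53 kg

Volume: 41,900 US gal × 3.785 L/gal = 158,592 L.
After draining 15% and refilling: 140 × 0.85 + 6 × 0.15 = 119.9 ppm.
Deficit to target: 129 − 119.9 = 9.1 mg/L.
As CaCO₃: 9.1 mg/L × 158,592 L = 1443 g; ÷ 50 g/eq ÷ 2 = 14.43 mol Na₂CO₃.
Mass: 14.43 × 106 = 1530 g.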